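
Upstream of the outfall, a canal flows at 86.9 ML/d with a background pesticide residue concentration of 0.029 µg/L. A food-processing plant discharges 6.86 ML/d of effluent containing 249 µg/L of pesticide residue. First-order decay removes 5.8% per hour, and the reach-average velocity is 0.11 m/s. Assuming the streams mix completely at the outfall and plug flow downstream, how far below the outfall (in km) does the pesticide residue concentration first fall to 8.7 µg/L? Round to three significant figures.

Conservation of mass: C = (86.90·0.02900 + 6.860·249.0) / 93.76 = 1711/93.76 = 18.25 µg/L.
5.8%/h lost → k = −ln(1 − 0.058) = 0.05975 h⁻¹.
Set 18.25·exp(−k·t) = 8.7 → t = ln(18.25/8.7)/k = 44620 s = 12.39 h.
Distance = v·t = 0.11·44620 = 4908 m = 4.908 km.

4.91 km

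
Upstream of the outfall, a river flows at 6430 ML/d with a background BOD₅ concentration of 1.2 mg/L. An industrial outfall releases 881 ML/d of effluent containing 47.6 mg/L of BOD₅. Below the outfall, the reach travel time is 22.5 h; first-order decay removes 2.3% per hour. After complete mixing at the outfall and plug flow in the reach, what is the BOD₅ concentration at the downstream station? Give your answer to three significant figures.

4.02 mg/L

Conservation of mass: C = (6430·1.200 + 881.0·47.60) / 7311 = 49650/7311 = 6.791 mg/L.
2.3%/h lost → k = −ln(1 − 0.023) = 0.02327 h⁻¹.
Applying C = C₀e^(−kt): 6.791 × 0.5924 = 4.023 mg/L.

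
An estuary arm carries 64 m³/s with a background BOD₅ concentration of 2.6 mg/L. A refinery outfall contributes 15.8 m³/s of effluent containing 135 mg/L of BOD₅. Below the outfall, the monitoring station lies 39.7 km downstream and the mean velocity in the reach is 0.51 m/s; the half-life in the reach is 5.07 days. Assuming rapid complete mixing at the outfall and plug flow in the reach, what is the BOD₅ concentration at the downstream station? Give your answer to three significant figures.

Conservation of mass: C = (64.00·2.600 + 15.80·135.0) / 79.80 = 2299/79.80 = 28.81 mg/L.
Travel time t = 39.7·1000 / 0.51 = 77840 s = 21.62 h.
Half-life 5.07 d → k = ln 2 / 5.07 = 0.1367 d⁻¹.
Decay over the reach: 28.81·exp(−kt) = 28.81·0.8841 = 25.48 mg/L.

25.5 mg/L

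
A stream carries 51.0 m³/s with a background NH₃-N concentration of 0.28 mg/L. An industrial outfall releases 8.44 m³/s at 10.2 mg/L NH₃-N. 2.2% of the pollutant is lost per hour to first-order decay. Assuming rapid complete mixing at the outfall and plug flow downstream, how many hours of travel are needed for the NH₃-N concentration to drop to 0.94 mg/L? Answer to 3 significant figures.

26.3 h

Mass balance: C = (51.00·0.2800 + 8.440·10.20) / 59.44 = 100.4/59.44 = 1.689 mg/L.
2.2%/h lost → k = −ln(1 − 0.022) = 0.02225 h⁻¹.
1.689·exp(−k·t) = 0.94 → t = ln(1.689/0.94)/k = 94790 s = 26.33 h.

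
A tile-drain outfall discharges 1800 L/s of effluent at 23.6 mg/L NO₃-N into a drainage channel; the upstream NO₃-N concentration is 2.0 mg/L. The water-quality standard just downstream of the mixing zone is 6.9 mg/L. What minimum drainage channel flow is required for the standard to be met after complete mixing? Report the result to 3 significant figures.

6130 L/s

Set C_mix = 6.9: (Q·2.000 + 1800·23.60) / (Q + 1800) = 6.9
→ Q = 1800·(23.60 − 6.9)/(6.9 − 2.000) = 6135 L/s.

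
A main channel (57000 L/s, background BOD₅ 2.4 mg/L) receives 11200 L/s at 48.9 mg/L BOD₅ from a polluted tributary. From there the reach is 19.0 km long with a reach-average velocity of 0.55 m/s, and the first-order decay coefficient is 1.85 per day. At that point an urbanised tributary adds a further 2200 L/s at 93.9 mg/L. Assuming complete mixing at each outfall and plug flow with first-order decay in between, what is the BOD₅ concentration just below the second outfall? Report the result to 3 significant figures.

7.57 mg/L

Mass balance: C = (57000·2.400 + 11200·48.90) / 68200 = 684500/68200 = 10.04 mg/L; combined flow 68200 L/s.
Travel time t = 19.0·1000 / 0.55 = 34550 s = 9.596 h.
Applying C = C₀e^(−kt): 10.04 × 0.4773 = 4.790 mg/L.
At the second outfall, C = (68200·4.790 + 2200·93.90) / (68200 + 2200) = 7.575 mg/L.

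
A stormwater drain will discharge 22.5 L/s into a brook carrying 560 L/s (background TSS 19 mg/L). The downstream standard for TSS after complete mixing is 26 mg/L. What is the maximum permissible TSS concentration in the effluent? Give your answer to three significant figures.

200 mg/L

At the limit, (Qr·Cr + Qe·Cₑ)/(Qr + Qe) = 26:
Cₑ = (582.5·26 − 560.0·19.00) / 22.50 = 200.2 mg/L.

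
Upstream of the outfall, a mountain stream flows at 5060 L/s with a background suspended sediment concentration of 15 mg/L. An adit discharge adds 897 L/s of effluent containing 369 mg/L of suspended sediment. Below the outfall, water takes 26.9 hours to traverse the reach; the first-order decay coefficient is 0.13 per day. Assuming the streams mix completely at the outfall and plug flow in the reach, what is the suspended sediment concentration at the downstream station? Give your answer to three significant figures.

59.0 mg/L

Conservation of mass: C = (5060·15.00 + 897.0·369.0) / 5957 = 406900/5957 = 68.31 mg/L.
First-order decay: C = 68.31·exp(−k·t) = 68.31·0.8644 = 59.04 mg/L.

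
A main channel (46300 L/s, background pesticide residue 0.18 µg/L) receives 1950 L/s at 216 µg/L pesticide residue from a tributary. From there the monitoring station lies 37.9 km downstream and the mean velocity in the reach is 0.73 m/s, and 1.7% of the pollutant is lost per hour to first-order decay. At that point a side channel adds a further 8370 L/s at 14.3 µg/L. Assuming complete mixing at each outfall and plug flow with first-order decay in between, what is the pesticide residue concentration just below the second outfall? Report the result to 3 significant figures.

8.04 µg/L

Flow-weighted average: C = (46300·0.1800 + 1950·216.0) / 48250 = 429500/48250 = 8.902 µg/L; combined flow 48250 L/s.
Travel time t = 37.9·1000 / 0.73 = 51920 s = 14.42 h.
1.7%/h lost → k = −ln(1 − 0.017) = 0.01715 h⁻¹.
Decay over the reach: 8.902·exp(−kt) = 8.902·0.7809 = 6.952 µg/L.
Second outfall: C = (48250·6.952 + 8370·14.30)/56620 = 8.038 µg/L.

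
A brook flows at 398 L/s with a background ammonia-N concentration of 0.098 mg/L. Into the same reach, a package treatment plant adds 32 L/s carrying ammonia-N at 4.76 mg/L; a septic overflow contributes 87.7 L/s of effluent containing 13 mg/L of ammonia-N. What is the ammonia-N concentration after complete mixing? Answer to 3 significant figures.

2.57 mg/L

Flow-weighted average: C = (398.0·0.09800 + 32.00·4.760 + 87.70·13.00) / 517.7 = 1331/517.7 = 2.572 mg/L.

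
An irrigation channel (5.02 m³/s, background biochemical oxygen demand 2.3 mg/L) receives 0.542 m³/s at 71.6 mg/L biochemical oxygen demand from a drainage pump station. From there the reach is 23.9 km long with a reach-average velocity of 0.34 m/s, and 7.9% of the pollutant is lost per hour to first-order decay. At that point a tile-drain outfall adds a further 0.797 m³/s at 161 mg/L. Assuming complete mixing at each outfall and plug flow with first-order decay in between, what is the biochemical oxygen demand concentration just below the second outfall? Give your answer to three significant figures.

After mixing, C = (5.020·2.300 + 0.5420·71.60) / 5.562 = 50.35/5.562 = 9.053 mg/L; combined flow 5.562 m³/s.
Travel time t = 23.9·1000 / 0.34 = 70290 s = 19.53 h.
7.9%/h lost → k = −ln(1 − 0.079) = 0.08230 h⁻¹.
After decay, C = 9.053 × e^(−kt) = 9.053 × 0.2005 = 1.815 mg/L.
At the second outfall, C = (5.562·1.815 + 0.7970·161.0) / (5.562 + 0.7970) = 21.77 mg/L.

21.8 mg/L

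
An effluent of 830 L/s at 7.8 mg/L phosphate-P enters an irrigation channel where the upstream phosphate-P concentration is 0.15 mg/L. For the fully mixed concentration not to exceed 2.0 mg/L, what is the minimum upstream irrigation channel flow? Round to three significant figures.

2600 L/s

Set C_mix = 2.0: (Q·0.1500 + 830.0·7.800) / (Q + 830.0) = 2.0
→ Q = 830.0·(7.800 − 2.0)/(2.0 − 0.1500) = 2602 L/s.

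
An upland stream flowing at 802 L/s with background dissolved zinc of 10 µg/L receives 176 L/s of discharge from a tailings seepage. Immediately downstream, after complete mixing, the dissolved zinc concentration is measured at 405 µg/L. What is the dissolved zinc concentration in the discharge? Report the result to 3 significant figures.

2200 µg/L

Mass balance: 802.0·10.00 + 176.0·Cₑ = 978.0·405.0
→ Cₑ = (978.0·405.0 − 802.0·10.00) / 176.0 = 2205 µg/L.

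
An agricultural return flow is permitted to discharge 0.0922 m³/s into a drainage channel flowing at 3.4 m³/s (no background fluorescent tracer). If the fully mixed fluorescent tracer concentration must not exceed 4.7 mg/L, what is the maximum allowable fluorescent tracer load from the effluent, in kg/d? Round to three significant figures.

Mass balance at the limit: 3.400·0 + 0.09220·Cₑ = 3.492·4.7 → Cₑ = 178.0 mg/L.
Load = 0.09220 m³/s × 178.0 g/m³ × 86 400 s/d = 1418 kg/d.

1420 kg/d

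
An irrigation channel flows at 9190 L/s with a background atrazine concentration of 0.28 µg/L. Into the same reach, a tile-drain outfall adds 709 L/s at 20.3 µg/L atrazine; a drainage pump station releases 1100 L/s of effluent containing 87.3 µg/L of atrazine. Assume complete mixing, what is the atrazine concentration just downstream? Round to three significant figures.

Conservation of mass: C = (9190·0.2800 + 709.0·20.30 + 1100·87.30) / 11000 = 113000/11000 = 10.27 µg/L.

10.3 µg/L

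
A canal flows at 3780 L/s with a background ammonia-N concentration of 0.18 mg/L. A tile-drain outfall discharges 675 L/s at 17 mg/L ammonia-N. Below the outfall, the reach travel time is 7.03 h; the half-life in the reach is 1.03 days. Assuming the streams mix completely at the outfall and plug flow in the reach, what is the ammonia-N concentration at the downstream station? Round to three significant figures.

Conservation of mass: C = (3780·0.1800 + 675.0·17.00) / 4455 = 12160/4455 = 2.728 mg/L.
Half-life 1.03 d → k = ln 2 / 1.03 = 0.6730 d⁻¹.
Applying C = C₀e^(−kt): 2.728 × 0.8211 = 2.240 mg/L.

2.24 mg/L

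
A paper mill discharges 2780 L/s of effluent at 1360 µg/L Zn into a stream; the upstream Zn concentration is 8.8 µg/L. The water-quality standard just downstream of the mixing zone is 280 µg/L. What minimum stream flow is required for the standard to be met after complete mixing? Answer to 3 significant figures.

11100 L/s

Set C_mix = 280: (Q·8.800 + 2780·1360) / (Q + 2780) = 280
→ Q = 2780·(1360 − 280)/(280 − 8.800) = 11070 L/s.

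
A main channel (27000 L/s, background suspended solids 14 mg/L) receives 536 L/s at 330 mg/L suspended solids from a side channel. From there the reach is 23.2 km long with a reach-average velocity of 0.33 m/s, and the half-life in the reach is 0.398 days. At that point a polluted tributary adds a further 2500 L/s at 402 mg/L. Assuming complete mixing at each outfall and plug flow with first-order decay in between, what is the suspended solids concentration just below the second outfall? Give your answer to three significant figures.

37.9 mg/L

Mixed concentration C = ΣQC/ΣQ = (27000·14.00 + 536.0·330.0) / 27540 = 554900/27540 = 20.15 mg/L; combined flow 27540 L/s.
Travel time t = 23.2·1000 / 0.33 = 70300 s = 19.53 h.
Half-life 0.398 d → k = ln 2 / 0.398 = 1.742 d⁻¹.
After decay, C = 20.15 × e^(−kt) = 20.15 × 0.2424 = 4.885 mg/L.
Second outfall: C = (27540·4.885 + 2500·402.0)/30040 = 37.94 mg/L.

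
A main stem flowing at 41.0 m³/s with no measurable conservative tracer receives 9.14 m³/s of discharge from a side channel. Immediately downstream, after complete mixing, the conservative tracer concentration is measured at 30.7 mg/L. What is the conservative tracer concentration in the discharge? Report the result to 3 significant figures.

Mass balance: 41.00·0 + 9.140·Cₑ = 50.14·30.70
→ Cₑ = (50.14·30.70 − 41.00·0) / 9.140 = 168.4 mg/L.

168 mg/L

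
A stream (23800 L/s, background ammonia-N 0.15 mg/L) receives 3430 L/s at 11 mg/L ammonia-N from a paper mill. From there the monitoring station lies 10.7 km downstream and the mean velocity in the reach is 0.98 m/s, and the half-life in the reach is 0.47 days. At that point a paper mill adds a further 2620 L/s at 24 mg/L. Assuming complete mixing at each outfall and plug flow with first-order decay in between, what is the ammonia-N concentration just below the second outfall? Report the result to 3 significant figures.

3.25 mg/L

After mixing, C = (23800·0.1500 + 3430·11.00) / 27230 = 41300/27230 = 1.517 mg/L; combined flow 27230 L/s.
Travel time t = 10.7·1000 / 0.98 = 10920 s = 3.033 h.
Half-life 0.47 d → k = ln 2 / 0.47 = 1.475 d⁻¹.
Applying C = C₀e^(−kt): 1.517 × 0.8300 = 1.259 mg/L.
At the second outfall, C = (27230·1.259 + 2620·24.00) / (27230 + 2620) = 3.255 mg/L.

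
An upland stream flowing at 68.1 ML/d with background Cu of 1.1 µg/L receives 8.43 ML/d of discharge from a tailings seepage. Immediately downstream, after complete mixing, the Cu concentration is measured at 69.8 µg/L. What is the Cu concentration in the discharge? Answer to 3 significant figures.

Mass balance: 68.10·1.100 + 8.430·Cₑ = 76.53·69.80
→ Cₑ = (76.53·69.80 − 68.10·1.100) / 8.430 = 624.8 µg/L.

625 µg/L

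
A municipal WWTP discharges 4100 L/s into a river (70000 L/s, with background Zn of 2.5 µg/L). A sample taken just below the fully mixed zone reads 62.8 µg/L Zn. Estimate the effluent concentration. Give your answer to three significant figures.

1090 µg/L

Mass balance: 70000·2.500 + 4100·Cₑ = 74100·62.80
→ Cₑ = (74100·62.80 − 70000·2.500) / 4100 = 1092 µg/L.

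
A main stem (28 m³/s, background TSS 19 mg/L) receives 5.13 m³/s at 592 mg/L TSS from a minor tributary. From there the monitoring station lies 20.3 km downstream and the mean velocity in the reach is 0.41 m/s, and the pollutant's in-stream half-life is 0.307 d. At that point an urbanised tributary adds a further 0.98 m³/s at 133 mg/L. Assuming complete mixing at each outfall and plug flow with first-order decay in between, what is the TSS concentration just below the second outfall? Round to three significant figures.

32.5 mg/L

Mass balance: C = (28.00·19.00 + 5.130·592.0) / 33.13 = 3569/33.13 = 107.7 mg/L; combined flow 33.13 m³/s.
Travel time t = 20.3·1000 / 0.41 = 49510 s = 13.75 h.
Half-life 0.307 d → k = ln 2 / 0.307 = 2.258 d⁻¹.
After decay, C = 107.7 × e^(−kt) = 107.7 × 0.2742 = 29.54 mg/L.
Second outfall: C = (33.13·29.54 + 0.9800·133.0)/34.11 = 32.51 mg/L.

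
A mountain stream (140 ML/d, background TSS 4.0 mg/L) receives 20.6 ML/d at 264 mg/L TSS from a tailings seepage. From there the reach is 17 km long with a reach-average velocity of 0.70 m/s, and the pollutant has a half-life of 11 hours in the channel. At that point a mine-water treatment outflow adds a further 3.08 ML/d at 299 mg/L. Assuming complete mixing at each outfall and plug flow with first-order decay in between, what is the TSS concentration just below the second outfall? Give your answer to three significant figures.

29.6 mg/L

Conservation of mass: C = (140.0·4.000 + 20.60·264.0) / 160.6 = 5998/160.6 = 37.35 mg/L; combined flow 160.6 ML/d.
Travel time t = 17·1000 / 0.70 = 24290 s = 6.746 h.
Half-life 11 h → k = ln 2 / 11 = 0.06301 h⁻¹ = 1.512 d⁻¹.
After decay, C = 37.35 × e^(−kt) = 37.35 × 0.6537 = 24.42 mg/L.
At the second outfall, C = (160.6·24.42 + 3.080·299.0) / (160.6 + 3.080) = 29.58 mg/L.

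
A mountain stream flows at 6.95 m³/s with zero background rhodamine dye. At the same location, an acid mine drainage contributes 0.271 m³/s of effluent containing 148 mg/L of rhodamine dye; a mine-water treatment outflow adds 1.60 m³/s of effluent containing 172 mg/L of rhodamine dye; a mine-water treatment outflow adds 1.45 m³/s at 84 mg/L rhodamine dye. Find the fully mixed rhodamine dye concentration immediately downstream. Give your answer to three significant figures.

42.6 mg/L

After mixing, C = (6.950·0 + 0.2710·148.0 + 1.600·172.0 + 1.450·84.00) / 10.27 = 437.1/10.27 = 42.56 mg/L.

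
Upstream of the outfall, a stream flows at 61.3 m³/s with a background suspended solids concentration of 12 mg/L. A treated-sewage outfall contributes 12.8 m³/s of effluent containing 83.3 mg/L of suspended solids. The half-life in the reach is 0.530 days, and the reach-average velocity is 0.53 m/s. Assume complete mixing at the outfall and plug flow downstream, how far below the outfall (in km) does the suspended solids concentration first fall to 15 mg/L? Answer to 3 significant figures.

16.9 km

Conservation of mass: C = (61.30·12.00 + 12.80·83.30) / 74.10 = 1802/74.10 = 24.32 mg/L.
Half-life 0.530 d → k = ln 2 / 0.530 = 1.308 d⁻¹.
Set 24.32·exp(−k·t) = 15 → t = ln(24.32/15)/k = 31920 s = 8.865 h.
Distance = v·t = 0.53·31920 = 16920 m = 16.92 km.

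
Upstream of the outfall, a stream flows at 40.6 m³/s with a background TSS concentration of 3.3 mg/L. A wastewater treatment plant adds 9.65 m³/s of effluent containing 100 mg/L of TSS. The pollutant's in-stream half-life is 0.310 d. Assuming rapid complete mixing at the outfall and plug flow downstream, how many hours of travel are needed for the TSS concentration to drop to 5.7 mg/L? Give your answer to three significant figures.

After mixing, C = (40.60·3.300 + 9.650·100.0) / 50.25 = 1099/50.25 = 21.87 mg/L.
Half-life 0.310 d → k = ln 2 / 0.310 = 2.236 d⁻¹.
21.87·exp(−k·t) = 5.7 → t = ln(21.87/5.7)/k = 51960 s = 14.43 h.

14.4 h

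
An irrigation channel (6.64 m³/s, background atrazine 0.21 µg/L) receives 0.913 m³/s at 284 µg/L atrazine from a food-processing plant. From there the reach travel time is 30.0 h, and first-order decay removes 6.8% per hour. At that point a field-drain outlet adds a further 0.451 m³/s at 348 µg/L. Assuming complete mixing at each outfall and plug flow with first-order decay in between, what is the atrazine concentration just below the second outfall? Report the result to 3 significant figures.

23.5 µg/L

Mass balance: C = (6.640·0.2100 + 0.9130·284.0) / 7.553 = 260.7/7.553 = 34.51 µg/L; combined flow 7.553 m³/s.
6.8%/h lost → k = −ln(1 − 0.068) = 0.07042 h⁻¹.
Decay over the reach: 34.51·exp(−kt) = 34.51·0.1209 = 4.173 µg/L.
Second outfall: C = (7.553·4.173 + 0.4510·348.0)/8.004 = 23.55 µg/L.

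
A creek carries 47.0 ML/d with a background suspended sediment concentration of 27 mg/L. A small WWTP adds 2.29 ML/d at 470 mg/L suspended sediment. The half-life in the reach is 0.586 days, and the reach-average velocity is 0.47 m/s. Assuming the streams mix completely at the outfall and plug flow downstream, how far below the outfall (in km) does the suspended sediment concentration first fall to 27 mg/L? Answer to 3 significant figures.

Conservation of mass: C = (47.00·27.00 + 2.290·470.0) / 49.29 = 2345/49.29 = 47.58 mg/L.
Half-life 0.586 d → k = ln 2 / 0.586 = 1.183 d⁻¹.
Set 47.58·exp(−k·t) = 27 → t = ln(47.58/27)/k = 41390 s = 11.50 h.
Distance = v·t = 0.47·41390 = 19450 m = 19.45 km.

19.5 km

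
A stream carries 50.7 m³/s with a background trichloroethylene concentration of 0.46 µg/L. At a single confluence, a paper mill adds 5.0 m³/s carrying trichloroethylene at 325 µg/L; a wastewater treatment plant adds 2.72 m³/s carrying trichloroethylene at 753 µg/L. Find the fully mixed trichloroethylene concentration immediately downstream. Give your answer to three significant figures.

63.3 µg/L

After mixing, C = (50.70·0.4600 + 5.000·325.0 + 2.720·753.0) / 58.42 = 3696/58.42 = 63.27 µg/L.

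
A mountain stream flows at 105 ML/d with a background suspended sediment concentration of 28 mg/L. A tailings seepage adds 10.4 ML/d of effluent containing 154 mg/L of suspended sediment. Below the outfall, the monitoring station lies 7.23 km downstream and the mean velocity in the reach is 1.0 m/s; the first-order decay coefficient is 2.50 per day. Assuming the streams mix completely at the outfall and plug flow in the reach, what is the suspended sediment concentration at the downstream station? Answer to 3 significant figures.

31.9 mg/L

Conservation of mass: C = (105.0·28.00 + 10.40·154.0) / 115.4 = 4542/115.4 = 39.36 mg/L.
Travel time t = 7.23·1000 / 1.0 = 7230 s = 2.008 h.
First-order decay: C = 39.36·exp(−k·t) = 39.36·0.8112 = 31.93 mg/L.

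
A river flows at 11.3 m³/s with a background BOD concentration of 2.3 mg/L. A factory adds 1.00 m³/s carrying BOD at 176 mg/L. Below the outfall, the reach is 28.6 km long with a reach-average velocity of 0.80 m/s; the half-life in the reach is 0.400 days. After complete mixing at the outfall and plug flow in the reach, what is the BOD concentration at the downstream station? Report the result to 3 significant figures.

8.02 mg/L

Conservation of mass: C = (11.30·2.300 + 1.000·176.0) / 12.30 = 202.0/12.30 = 16.42 mg/L.
Travel time t = 28.6·1000 / 0.80 = 35750 s = 9.931 h.
Half-life 0.400 d → k = ln 2 / 0.400 = 1.733 d⁻¹.
Decay over the reach: 16.42·exp(−kt) = 16.42·0.4882 = 8.017 mg/L.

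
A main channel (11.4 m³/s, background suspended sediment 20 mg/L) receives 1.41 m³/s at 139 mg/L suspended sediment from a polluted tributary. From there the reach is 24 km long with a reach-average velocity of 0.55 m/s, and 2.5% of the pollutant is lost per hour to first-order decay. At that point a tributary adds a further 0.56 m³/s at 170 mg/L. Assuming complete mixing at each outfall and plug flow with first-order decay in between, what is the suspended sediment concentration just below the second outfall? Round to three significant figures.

30.5 mg/L

Mass balance: C = (11.40·20.00 + 1.410·139.0) / 12.81 = 424.0/12.81 = 33.10 mg/L; combined flow 12.81 m³/s.
Travel time t = 24·1000 / 0.55 = 43640 s = 12.12 h.
2.5%/h lost → k = −ln(1 − 0.025) = 0.02532 h⁻¹.
Decay over the reach: 33.10·exp(−kt) = 33.10·0.7357 = 24.35 mg/L.
Second outfall: C = (12.81·24.35 + 0.5600·170.0)/13.37 = 30.45 mg/L.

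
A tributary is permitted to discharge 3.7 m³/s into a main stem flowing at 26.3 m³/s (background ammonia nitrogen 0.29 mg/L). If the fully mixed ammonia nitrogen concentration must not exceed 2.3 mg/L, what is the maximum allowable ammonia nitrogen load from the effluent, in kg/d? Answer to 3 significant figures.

Mass balance at the limit: 26.30·0.2900 + 3.700·Cₑ = 30.00·2.3 → Cₑ = 16.59 mg/L.
Load = 3.700 m³/s × 16.59 g/m³ × 86 400 s/d = 5303 kg/d.

5300 kg/d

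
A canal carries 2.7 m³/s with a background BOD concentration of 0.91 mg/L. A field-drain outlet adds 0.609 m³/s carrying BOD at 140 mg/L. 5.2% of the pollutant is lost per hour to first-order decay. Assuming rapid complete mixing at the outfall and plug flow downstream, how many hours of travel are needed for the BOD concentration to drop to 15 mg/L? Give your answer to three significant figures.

10.7 h

After mixing, C = (2.700·0.9100 + 0.6090·140.0) / 3.309 = 87.72/3.309 = 26.51 mg/L.
5.2%/h lost → k = −ln(1 − 0.052) = 0.05340 h⁻¹.
26.51·exp(−k·t) = 15 → t = ln(26.51/15)/k = 38390 s = 10.66 h.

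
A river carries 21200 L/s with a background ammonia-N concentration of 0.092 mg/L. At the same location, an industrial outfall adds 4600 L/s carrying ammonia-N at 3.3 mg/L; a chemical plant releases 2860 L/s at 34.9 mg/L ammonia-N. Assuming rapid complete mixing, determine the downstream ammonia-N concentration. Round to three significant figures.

Mixed concentration C = ΣQC/ΣQ = (21200·0.09200 + 4600·3.300 + 2860·34.90) / 28660 = 116900/28660 = 4.080 mg/L.

4.08 mg/L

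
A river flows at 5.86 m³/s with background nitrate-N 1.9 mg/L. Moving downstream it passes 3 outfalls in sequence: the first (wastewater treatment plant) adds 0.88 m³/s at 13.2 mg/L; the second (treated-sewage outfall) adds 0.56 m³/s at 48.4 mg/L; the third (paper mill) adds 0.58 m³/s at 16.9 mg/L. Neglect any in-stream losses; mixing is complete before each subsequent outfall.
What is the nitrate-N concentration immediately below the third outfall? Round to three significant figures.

7.57 mg/L

Below outfall 1: Q → 6.740 m³/s, C = (5.860·1.900 + 0.8800·13.20)/6.740 = 3.375 mg/L.
Below outfall 2: Q → 7.300 m³/s, C = (6.740·3.375 + 0.5600·48.40)/7.300 = 6.829 mg/L.
Below outfall 3: Q → 7.880 m³/s, C = (7.300·6.829 + 0.5800·16.90)/7.880 = 7.571 mg/L.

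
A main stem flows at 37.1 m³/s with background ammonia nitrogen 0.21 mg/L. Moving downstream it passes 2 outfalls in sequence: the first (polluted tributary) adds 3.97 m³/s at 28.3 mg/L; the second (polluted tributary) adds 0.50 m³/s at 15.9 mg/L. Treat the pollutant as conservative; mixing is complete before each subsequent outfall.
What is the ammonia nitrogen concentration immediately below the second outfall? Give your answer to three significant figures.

3.08 mg/L

Outfall 1: combined Q = 41.07 m³/s; C = (37.10·0.2100 + 3.970·28.30)/41.07 = 2.925 mg/L.
Outfall 2: combined Q = 41.57 m³/s; C = (41.07·2.925 + 0.5000·15.90)/41.57 = 3.081 mg/L.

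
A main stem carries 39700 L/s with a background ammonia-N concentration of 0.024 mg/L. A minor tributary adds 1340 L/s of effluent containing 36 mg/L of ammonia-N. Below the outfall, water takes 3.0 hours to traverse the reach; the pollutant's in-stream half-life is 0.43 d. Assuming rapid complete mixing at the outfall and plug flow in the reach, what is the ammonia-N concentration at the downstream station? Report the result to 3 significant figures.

Mass balance: C = (39700·0.02400 + 1340·36.00) / 41040 = 49190/41040 = 1.199 mg/L.
Half-life 0.43 d → k = ln 2 / 0.43 = 1.612 d⁻¹.
Applying C = C₀e^(−kt): 1.199 × 0.8175 = 0.9799 mg/L.

0.980 mg/L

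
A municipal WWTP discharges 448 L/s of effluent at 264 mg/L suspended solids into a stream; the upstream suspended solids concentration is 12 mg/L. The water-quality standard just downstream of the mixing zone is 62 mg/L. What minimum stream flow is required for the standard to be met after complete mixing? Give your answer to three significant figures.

Set C_mix = 62: (Q·12.00 + 448.0·264.0) / (Q + 448.0) = 62
→ Q = 448.0·(264.0 − 62)/(62 − 12.00) = 1810 L/s.

1810 L/s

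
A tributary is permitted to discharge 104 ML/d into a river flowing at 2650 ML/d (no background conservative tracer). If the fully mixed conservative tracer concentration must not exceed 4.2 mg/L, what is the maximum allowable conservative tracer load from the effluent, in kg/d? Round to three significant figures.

11600 kg/d

Mass balance at the limit: 2650·0 + 104.0·Cₑ = 2754·4.2 → Cₑ = 111.2 mg/L.
104.0 ML/d = 1.204 m³/s. Load = 1.204 m³/s × 111.2 g/m³ × 86 400 s/d = 11570 kg/d.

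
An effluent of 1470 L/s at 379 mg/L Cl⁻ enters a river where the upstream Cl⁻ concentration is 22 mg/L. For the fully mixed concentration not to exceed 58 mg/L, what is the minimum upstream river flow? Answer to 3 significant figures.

Set C_mix = 58: (Q·22.00 + 1470·379.0) / (Q + 1470) = 58
→ Q = 1470·(379.0 − 58)/(58 − 22.00) = 13110 L/s.

13100 L/s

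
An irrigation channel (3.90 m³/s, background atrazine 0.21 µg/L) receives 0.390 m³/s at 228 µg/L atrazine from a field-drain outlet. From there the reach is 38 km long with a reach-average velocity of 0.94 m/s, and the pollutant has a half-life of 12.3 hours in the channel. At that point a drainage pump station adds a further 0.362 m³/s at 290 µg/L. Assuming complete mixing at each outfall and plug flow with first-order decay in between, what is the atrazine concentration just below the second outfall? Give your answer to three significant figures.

Mass balance: C = (3.900·0.2100 + 0.3900·228.0) / 4.290 = 89.74/4.290 = 20.92 µg/L; combined flow 4.290 m³/s.
Travel time t = 38·1000 / 0.94 = 40430 s = 11.23 h.
Half-life 12.3 h → k = ln 2 / 12.3 = 0.05635 h⁻¹ = 1.352 d⁻¹.
Applying C = C₀e^(−kt): 20.92 × 0.5311 = 11.11 µg/L.
Second outfall: C = (4.290·11.11 + 0.3620·290.0)/4.652 = 32.81 µg/L.

32.8 µg/L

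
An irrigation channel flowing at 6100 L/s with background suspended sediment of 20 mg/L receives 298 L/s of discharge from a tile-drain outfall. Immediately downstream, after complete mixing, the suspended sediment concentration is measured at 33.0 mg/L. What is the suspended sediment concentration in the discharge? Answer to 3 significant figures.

Mass balance: 6100·20.00 + 298.0·Cₑ = 6398·33.00
→ Cₑ = (6398·33.00 − 6100·20.00) / 298.0 = 299.1 mg/L.

299 mg/L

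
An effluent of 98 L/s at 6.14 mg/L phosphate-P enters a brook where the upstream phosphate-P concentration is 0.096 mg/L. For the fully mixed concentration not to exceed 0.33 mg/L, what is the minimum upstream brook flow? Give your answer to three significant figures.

Set C_mix = 0.33: (Q·0.09600 + 98.00·6.140) / (Q + 98.00) = 0.33
→ Q = 98.00·(6.140 − 0.33)/(0.33 − 0.09600) = 2433 L/s.

2430 L/s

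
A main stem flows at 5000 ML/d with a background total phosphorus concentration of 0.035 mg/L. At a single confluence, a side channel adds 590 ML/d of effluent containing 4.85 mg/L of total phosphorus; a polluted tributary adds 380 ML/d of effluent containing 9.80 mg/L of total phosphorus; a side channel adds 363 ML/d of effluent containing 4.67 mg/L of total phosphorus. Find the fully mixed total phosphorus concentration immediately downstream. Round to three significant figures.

1.34 mg/L

Mixed concentration C = ΣQC/ΣQ = (5000·0.03500 + 590.0·4.850 + 380.0·9.800 + 363.0·4.670) / 6333 = 8456/6333 = 1.335 mg/L.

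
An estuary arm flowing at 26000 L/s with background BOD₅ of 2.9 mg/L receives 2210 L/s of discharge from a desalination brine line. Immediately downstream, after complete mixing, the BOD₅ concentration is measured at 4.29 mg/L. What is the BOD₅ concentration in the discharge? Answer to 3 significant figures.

Mass balance: 26000·2.900 + 2210·Cₑ = 28210·4.290
→ Cₑ = (28210·4.290 − 26000·2.900) / 2210 = 20.64 mg/L.

20.6 mg/L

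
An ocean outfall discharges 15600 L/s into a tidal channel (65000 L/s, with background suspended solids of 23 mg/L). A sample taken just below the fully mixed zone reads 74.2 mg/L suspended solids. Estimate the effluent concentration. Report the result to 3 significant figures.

288 mg/L

Mass balance: 65000·23.00 + 15600·Cₑ = 80600·74.20
→ Cₑ = (80600·74.20 − 65000·23.00) / 15600 = 287.5 mg/L.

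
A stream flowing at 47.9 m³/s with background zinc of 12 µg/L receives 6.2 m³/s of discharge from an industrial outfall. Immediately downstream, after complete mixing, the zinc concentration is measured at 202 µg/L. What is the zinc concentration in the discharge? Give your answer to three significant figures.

1670 µg/L

Mass balance: 47.90·12.00 + 6.200·Cₑ = 54.10·202.0
→ Cₑ = (54.10·202.0 − 47.90·12.00) / 6.200 = 1670 µg/L.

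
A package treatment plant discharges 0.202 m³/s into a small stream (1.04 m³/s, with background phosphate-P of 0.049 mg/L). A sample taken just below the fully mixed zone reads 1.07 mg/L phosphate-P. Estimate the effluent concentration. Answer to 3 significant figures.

Mass balance: 1.040·0.04900 + 0.2020·Cₑ = 1.242·1.070
→ Cₑ = (1.242·1.070 − 1.040·0.04900) / 0.2020 = 6.327 mg/L.

6.33 mg/L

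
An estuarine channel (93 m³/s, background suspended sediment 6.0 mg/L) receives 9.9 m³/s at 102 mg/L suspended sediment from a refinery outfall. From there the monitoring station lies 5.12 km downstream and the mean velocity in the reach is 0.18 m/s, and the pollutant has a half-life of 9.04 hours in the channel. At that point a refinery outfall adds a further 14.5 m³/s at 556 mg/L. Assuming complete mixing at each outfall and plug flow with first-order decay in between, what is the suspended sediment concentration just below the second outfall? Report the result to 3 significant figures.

Mixed concentration C = ΣQC/ΣQ = (93.00·6.000 + 9.900·102.0) / 102.9 = 1568/102.9 = 15.24 mg/L; combined flow 102.9 m³/s.
Travel time t = 5.12·1000 / 0.18 = 28440 s = 7.901 h.
Half-life 9.04 h → k = ln 2 / 9.04 = 0.07668 h⁻¹ = 1.840 d⁻¹.
Decay over the reach: 15.24·exp(−kt) = 15.24·0.5456 = 8.313 mg/L.
At the second outfall, C = (102.9·8.313 + 14.50·556.0) / (102.9 + 14.50) = 75.96 mg/L.

76.0 mg/L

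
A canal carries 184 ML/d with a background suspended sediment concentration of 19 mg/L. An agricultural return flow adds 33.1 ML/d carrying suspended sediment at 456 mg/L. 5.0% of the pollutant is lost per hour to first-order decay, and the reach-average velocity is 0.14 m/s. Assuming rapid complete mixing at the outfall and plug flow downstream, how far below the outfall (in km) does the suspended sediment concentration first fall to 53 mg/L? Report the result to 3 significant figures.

4.71 km

Mass balance: C = (184.0·19.00 + 33.10·456.0) / 217.1 = 18590/217.1 = 85.63 mg/L.
5.0%/h lost → k = −ln(1 − 0.05) = 0.05129 h⁻¹.
Set 85.63·exp(−k·t) = 53 → t = ln(85.63/53)/k = 33670 s = 9.352 h.
Distance = v·t = 0.14·33670 = 4714 m = 4.714 km.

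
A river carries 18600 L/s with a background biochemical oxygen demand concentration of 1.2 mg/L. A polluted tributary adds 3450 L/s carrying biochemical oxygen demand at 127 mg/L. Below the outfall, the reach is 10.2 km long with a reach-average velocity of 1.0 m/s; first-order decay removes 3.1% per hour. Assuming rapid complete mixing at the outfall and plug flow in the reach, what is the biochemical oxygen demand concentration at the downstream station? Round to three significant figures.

19.1 mg/L

Mixed concentration C = ΣQC/ΣQ = (18600·1.200 + 3450·127.0) / 22050 = 460500/22050 = 20.88 mg/L.
Travel time t = 10.2·1000 / 1.0 = 10200 s = 2.833 h.
3.1%/h lost → k = −ln(1 − 0.031) = 0.03149 h⁻¹.
Decay over the reach: 20.88·exp(−kt) = 20.88·0.9146 = 19.10 mg/L.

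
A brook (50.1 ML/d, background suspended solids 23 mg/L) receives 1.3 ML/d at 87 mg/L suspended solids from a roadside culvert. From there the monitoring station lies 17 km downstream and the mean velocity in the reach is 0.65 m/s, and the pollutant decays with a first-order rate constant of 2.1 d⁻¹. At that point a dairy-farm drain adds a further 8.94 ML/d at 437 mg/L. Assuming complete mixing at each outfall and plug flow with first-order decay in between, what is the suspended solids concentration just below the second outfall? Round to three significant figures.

75.9 mg/L

Flow-weighted average: C = (50.10·23.00 + 1.300·87.00) / 51.40 = 1265/51.40 = 24.62 mg/L; combined flow 51.40 ML/d.
Travel time t = 17·1000 / 0.65 = 26150 s = 7.265 h.
Decay over the reach: 24.62·exp(−kt) = 24.62·0.5296 = 13.04 mg/L.
Second outfall: C = (51.40·13.04 + 8.940·437.0)/60.34 = 75.85 mg/L.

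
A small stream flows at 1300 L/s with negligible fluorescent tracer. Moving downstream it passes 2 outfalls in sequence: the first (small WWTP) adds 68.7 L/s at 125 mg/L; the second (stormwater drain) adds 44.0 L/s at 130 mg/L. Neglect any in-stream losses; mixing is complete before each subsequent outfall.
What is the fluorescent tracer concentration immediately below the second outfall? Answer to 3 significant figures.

Outfall 1: combined Q = 1369 L/s; C = (1300·0 + 68.70·125.0)/1369 = 6.274 mg/L.
Outfall 2: combined Q = 1413 L/s; C = (1369·6.274 + 44.00·130.0)/1413 = 10.13 mg/L.

10.1 mg/L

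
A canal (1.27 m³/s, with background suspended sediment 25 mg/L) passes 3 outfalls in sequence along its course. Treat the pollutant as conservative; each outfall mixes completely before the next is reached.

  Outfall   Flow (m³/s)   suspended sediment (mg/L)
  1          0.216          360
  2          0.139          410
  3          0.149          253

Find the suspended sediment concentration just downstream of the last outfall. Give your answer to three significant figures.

115 mg/L

Outfall 1: combined Q = 1.486 m³/s; C = (1.270·25.00 + 0.2160·360.0)/1.486 = 73.69 mg/L.
Outfall 2: combined Q = 1.625 m³/s; C = (1.486·73.69 + 0.1390·410.0)/1.625 = 102.5 mg/L.
Outfall 3: combined Q = 1.774 m³/s; C = (1.625·102.5 + 0.1490·253.0)/1.774 = 115.1 mg/L.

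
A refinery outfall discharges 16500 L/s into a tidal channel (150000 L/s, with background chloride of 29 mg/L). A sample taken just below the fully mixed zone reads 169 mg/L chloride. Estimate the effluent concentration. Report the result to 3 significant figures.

1440 mg/L

Mass balance: 150000·29.00 + 16500·Cₑ = 166500·169.0
→ Cₑ = (166500·169.0 − 150000·29.00) / 16500 = 1442 mg/L.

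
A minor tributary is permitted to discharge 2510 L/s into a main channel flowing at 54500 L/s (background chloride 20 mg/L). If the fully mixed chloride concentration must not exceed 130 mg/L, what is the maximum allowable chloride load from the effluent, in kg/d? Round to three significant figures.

Mass balance at the limit: 54500·20.00 + 2510·Cₑ = 57010·130 → Cₑ = 2518 mg/L.
2510 L/s = 2.510 m³/s. Load = 2.510 m³/s × 2518 g/m³ × 86 400 s/d = 546200 kg/d.

546000 kg/d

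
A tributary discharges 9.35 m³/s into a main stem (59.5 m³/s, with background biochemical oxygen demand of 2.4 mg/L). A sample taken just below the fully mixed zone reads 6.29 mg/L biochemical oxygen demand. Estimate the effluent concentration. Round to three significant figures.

31.0 mg/L

Mass balance: 59.50·2.400 + 9.350·Cₑ = 68.85·6.290
→ Cₑ = (68.85·6.290 − 59.50·2.400) / 9.350 = 31.04 mg/L.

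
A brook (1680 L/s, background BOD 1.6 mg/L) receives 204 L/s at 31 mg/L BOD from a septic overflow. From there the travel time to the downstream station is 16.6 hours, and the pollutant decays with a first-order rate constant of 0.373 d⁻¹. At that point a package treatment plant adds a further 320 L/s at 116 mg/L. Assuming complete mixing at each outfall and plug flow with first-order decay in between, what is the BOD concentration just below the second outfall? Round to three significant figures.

Mass balance: C = (1680·1.600 + 204.0·31.00) / 1884 = 9012/1884 = 4.783 mg/L; combined flow 1884 L/s.
After decay, C = 4.783 × e^(−kt) = 4.783 × 0.7726 = 3.696 mg/L.
At the second outfall, C = (1884·3.696 + 320.0·116.0) / (1884 + 320.0) = 20.00 mg/L.

20.0 mg/L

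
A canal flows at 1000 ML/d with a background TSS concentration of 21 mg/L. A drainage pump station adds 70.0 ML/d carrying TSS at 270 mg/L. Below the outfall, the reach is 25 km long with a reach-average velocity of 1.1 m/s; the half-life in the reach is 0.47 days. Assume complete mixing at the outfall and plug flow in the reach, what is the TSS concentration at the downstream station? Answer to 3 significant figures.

25.3 mg/L

Flow-weighted average: C = (1000·21.00 + 70.00·270.0) / 1070 = 39900/1070 = 37.29 mg/L.
Travel time t = 25·1000 / 1.1 = 22730 s = 6.313 h.
Half-life 0.47 d → k = ln 2 / 0.47 = 1.475 d⁻¹.
Applying C = C₀e^(−kt): 37.29 × 0.6785 = 25.30 mg/L.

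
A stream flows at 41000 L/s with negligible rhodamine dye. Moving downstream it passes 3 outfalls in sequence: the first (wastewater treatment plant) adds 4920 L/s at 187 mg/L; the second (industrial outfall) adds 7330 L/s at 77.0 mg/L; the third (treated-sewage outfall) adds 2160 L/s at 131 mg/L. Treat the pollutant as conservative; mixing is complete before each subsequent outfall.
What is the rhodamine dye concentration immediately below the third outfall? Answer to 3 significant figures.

31.9 mg/L

Outfall 1: combined Q = 45920 L/s; C = (41000·0 + 4920·187.0)/45920 = 20.04 mg/L.
Outfall 2: combined Q = 53250 L/s; C = (45920·20.04 + 7330·77.00)/53250 = 27.88 mg/L.
Outfall 3: combined Q = 55410 L/s; C = (53250·27.88 + 2160·131.0)/55410 = 31.90 mg/L.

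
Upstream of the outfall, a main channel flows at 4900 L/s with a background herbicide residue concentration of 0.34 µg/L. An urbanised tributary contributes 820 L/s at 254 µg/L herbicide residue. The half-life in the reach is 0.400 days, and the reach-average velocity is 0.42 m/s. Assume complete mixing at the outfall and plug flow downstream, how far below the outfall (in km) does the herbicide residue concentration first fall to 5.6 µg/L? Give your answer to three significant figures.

39.4 km

After mixing, C = (4900·0.3400 + 820.0·254.0) / 5720 = 209900/5720 = 36.70 µg/L.
Half-life 0.400 d → k = ln 2 / 0.400 = 1.733 d⁻¹.
Set 36.70·exp(−k·t) = 5.6 → t = ln(36.70/5.6)/k = 93740 s = 26.04 h.
Distance = v·t = 0.42·93740 = 39370 m = 39.37 km.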